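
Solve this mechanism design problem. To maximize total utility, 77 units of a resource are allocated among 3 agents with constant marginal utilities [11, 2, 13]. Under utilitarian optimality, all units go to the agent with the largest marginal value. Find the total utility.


Step 1: The marginal utilities are [11, 2, 13]
Step 2: The highest marginal utility is 13
Step 3: All 77 units go to that agent
Step 4: Total utility = 13 * 77 = 1001

1001


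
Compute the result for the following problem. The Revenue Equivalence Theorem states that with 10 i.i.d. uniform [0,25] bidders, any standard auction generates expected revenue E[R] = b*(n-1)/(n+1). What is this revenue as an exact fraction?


Step 1: By Revenue Equivalence, expected revenue = b*(n-1)/(n+1)
Step 2: Substituting n = 10, b = 25
Step 3: Revenue = 25*(10-1)/(10+1) = 25*9/11
Step 4: Revenue = 225/11

225/11


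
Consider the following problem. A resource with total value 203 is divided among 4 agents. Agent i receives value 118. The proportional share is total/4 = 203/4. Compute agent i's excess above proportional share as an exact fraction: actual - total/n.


Step 1: Proportional share = 203/4
Step 2: Agent's actual allocation = 118
Step 3: Excess = 118 - 203/4 = 269/4

269/4


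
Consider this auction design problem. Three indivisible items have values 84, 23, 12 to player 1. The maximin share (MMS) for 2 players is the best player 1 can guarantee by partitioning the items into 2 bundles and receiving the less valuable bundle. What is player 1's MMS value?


Step 1: Item values = 84, 23, 12
Step 2: Enumerate all 2-bundle partitions and take the smaller bundle:
  Partition 1: {84} vs {23,12} -> bundles 84, 35; min = 35
  Partition 2: {23} vs {84,12} -> bundles 23, 96; min = 23
  Partition 3: {12} vs {84,23} -> bundles 12, 107; min = 12
Step 3: MMS = max(35, 23, 12) = 35

35


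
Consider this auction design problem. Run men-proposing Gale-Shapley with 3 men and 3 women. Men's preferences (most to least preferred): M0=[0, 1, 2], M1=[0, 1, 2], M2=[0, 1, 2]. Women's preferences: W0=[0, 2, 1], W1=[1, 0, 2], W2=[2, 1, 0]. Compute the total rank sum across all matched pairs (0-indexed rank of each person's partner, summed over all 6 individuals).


Step 1: Run Gale-Shapley (men propose, women hold best offer):
  M0 proposes to W0; she accepts
  M1 proposes to W0; rejected
  M1 proposes to W1; she accepts
  M2 proposes to W0; rejected
  M2 proposes to W1; rejected
  M2 proposes to W2; she accepts
Step 2: Final matching: W0-M0, W1-M1, W2-M2
Step 3: 0-indexed ranks (man's rank of his match, then woman's): 0 + 0 + 1 + 0 + 2 + 0
Step 4: Total rank sum = 3

3


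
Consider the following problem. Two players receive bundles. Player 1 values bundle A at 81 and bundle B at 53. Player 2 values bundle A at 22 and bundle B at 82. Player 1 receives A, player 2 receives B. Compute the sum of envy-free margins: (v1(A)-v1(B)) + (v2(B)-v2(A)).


Step 1: Player 1's margin = v1(A) - v1(B) = 81 - 53 = 28
Step 2: Player 2's margin = v2(B) - v2(A) = 82 - 22 = 60
Step 3: Total margin = 28 + 60 = 88

88


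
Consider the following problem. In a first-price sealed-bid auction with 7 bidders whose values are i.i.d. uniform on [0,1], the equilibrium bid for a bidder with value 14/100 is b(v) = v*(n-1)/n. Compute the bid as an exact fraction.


Step 1: The symmetric BNE bidding function is b(v) = v * (n-1) / n
Step 2: Substitute v = 7/50 and n = 7
Step 3: b = 7/50 * 6/7
Step 4: b = 3/25

3/25


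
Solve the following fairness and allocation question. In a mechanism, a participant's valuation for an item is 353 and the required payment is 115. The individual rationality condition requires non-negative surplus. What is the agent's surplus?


Step 1: Surplus = value - payment = 353 - 115 = 238
Step 2: IR is satisfied (surplus >= 0)

238


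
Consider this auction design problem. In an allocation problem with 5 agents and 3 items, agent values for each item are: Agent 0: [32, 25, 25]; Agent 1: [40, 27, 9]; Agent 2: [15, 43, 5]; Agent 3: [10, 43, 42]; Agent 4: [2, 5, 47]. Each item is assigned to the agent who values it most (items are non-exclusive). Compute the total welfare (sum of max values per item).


Step 1: For each item, find the maximum value among all agents.
Step 2: Item 0 -> Agent 1 (value 40)
Step 3: Item 1 -> Agent 2 (value 43)
Step 4: Item 2 -> Agent 4 (value 47)
Step 5: Total welfare = 40 + 43 + 47 = 130

130


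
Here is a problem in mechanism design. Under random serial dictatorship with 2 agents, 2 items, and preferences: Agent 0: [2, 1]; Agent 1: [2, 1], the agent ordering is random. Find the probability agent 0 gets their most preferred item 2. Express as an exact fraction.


Step 1: Agent 0 wants item 2
Step 2: There are 2 possible orderings of agents
Step 3: In 1 orderings, agent 0 gets item 2
Step 4: Probability = 1/2

1/2


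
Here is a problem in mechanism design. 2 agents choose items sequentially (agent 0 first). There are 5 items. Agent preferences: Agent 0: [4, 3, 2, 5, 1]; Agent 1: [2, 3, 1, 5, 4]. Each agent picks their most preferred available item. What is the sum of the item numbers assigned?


Step 1: Agent 0 picks item 4
Step 2: Agent 1 picks item 2
Step 3: Sum = 4 + 2 = 6

6


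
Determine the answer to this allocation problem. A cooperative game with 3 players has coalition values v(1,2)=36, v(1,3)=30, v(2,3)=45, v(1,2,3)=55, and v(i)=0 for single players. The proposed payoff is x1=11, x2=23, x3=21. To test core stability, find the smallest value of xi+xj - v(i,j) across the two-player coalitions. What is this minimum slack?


Step 1: Slack for coalition (1,2): x1+x2 - v12 = 34 - 36 = -2
Step 2: Slack for coalition (1,3): x1+x3 - v13 = 32 - 30 = 2
Step 3: Slack for coalition (2,3): x2+x3 - v23 = 44 - 45 = -1
Step 4: Minimum slack = min(-2, 2, -1) = -2, attained by (1,2); coalition (1,2) can block (slack < 0), so the allocation is not in the core

-2


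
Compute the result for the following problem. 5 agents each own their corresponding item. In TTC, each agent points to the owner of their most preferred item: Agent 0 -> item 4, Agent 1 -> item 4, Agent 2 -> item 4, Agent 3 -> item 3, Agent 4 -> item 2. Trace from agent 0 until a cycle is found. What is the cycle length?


Step 1: Trace the pointer graph from agent 0: 0 -> 4 -> 2 -> 4
Step 2: A cycle is detected when we revisit agent 4
Step 3: The cycle is: 4 -> 2 -> 4
Step 4: Cycle length = 2

2


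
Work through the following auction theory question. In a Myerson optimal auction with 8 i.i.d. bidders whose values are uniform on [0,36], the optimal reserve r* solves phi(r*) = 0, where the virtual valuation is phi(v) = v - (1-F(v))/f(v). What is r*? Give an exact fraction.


Step 1: For U[0,36], F(v) = v/36 and f(v) = 1/36
Step 2: phi(v) = v - (1 - v/36)/(1/36) = v - (36 - v) = 2v - 36
Step 3: Set phi(r*) = 0: 2r* - 36 = 0
Step 4: r* = 36/2 = 18 (the number of bidders n = 8 does not enter)

18


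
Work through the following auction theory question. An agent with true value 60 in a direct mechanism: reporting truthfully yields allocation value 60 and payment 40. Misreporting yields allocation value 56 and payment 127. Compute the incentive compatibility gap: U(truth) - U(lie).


Step 1: U(truth) = value - payment = 60 - 40 = 20
Step 2: U(lie) = allocation - payment = 56 - 127 = -71
Step 3: IC gap = 20 - (-71) = 91

91


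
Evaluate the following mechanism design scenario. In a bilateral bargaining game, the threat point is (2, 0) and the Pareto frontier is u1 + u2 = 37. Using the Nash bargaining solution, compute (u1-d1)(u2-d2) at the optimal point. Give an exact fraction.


Step 1: The Nash solution splits surplus symmetrically above the disagreement point
Step 2: u1 = (total + d1 - d2)/2 = (37 + 2 - 0)/2 = 39/2
Step 3: u2 = (total - d1 + d2)/2 = (37 - 2 + 0)/2 = 35/2
Step 4: Nash product = (39/2 - 2) * (35/2 - 0)
Step 5: = 35/2 * 35/2 = 1225/4

1225/4


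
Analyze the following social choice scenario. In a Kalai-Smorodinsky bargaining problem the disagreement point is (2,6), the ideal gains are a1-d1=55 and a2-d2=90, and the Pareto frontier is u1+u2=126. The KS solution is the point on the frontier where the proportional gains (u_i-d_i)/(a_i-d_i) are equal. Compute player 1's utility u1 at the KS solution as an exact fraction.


Step 1: At the KS point, (u1-d1)/r1 = (u2-d2)/r2 = t and u1+u2 = 126
Step 2: u1 = d1 + r1*t and u2 = d2 + r2*t, so (d1 + r1*t) + (d2 + r2*t) = 126
Step 3: t = (126 - 2 - 6)/(55 + 90) = 118/145
Step 4: u1 = d1 + r1*t = 2 + 55 * 118/145 = 1356/29
Step 5: (Check: u2 = d2 + r2*t = 2298/29; u1+u2 = 1356/29 + 2298/29 = 126, on the frontier.)

1356/29


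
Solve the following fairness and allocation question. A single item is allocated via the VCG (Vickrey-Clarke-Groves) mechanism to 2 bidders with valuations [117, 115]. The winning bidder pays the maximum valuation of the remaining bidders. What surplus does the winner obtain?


Step 1: The winner is the agent with the highest value: agent 0 with value 117
Step 2: Values of other agents: [115]
Step 3: VCG payment = max of others' values = 115
Step 4: Surplus = 117 - 115 = 2

2


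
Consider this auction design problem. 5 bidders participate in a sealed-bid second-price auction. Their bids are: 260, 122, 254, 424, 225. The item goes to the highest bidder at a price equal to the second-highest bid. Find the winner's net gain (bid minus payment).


Step 1: Sort bids in descending order: 424, 260, 254, 225, 122
Step 2: The winning bid is the highest: 424
Step 3: The payment equals the second-highest bid: 260
Step 4: Surplus = winner's bid - payment = 424 - 260 = 164

164


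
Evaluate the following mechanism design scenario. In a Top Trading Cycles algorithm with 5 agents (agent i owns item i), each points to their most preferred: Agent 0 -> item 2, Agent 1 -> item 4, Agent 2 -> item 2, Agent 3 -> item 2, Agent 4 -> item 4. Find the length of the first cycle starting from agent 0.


Step 1: Trace the pointer graph from agent 0: 0 -> 2 -> 2
Step 2: A cycle is detected when we revisit agent 2
Step 3: The cycle is: 2 -> 2
Step 4: Cycle length = 1

1


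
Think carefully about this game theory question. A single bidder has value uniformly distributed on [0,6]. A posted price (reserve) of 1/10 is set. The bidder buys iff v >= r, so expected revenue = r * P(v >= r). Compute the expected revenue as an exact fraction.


Step 1: Posted price r = 1/10, value support [0,6]
Step 2: P(v >= r) = (6 - 1/10)/6 = 59/60
Step 3: Expected revenue = r * P(v >= r) = 1/10 * 59/60
Step 4: Revenue = 59/600

59/600


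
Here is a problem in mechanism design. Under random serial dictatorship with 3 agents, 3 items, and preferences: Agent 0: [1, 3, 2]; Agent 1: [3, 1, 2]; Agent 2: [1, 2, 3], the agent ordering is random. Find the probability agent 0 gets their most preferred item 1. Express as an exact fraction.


Step 1: Agent 0 wants item 1
Step 2: There are 6 possible orderings of agents
Step 3: In 3 orderings, agent 0 gets item 1
Step 4: Probability = 3/6 = 1/2

1/2


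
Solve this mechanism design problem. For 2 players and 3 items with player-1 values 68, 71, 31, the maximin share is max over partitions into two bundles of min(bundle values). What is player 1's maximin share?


Step 1: Item values = 68, 71, 31
Step 2: Enumerate all 2-bundle partitions and take the smaller bundle:
  Partition 1: {68} vs {71,31} -> bundles 68, 102; min = 68
  Partition 2: {71} vs {68,31} -> bundles 71, 99; min = 71
  Partition 3: {31} vs {68,71} -> bundles 31, 139; min = 31
Step 3: MMS = max(68, 71, 31) = 71

71


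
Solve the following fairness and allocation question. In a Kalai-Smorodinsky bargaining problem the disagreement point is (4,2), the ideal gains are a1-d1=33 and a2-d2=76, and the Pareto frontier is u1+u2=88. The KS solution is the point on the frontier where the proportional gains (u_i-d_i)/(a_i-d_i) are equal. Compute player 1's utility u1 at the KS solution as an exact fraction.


Step 1: At the KS point, (u1-d1)/r1 = (u2-d2)/r2 = t and u1+u2 = 88
Step 2: u1 = d1 + r1*t and u2 = d2 + r2*t, so (d1 + r1*t) + (d2 + r2*t) = 88
Step 3: t = (88 - 4 - 2)/(33 + 76) = 82/109
Step 4: u1 = d1 + r1*t = 4 + 33 * 82/109 = 3142/109
Step 5: (Check: u2 = d2 + r2*t = 6450/109; u1+u2 = 3142/109 + 6450/109 = 88, on the frontier.)

3142/109


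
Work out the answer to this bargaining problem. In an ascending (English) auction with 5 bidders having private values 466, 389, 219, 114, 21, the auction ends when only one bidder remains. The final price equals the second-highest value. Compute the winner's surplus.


Step 1: Identify the highest value: 466
Step 2: Identify the second-highest value: 389
Step 3: The final price = second-highest value = 389
Step 4: Surplus = 466 - 389 = 77

77


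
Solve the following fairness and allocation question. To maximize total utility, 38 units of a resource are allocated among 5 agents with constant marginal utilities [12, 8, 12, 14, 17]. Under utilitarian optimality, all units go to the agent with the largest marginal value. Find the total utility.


Step 1: The marginal utilities are [12, 8, 12, 14, 17]
Step 2: The highest marginal utility is 17
Step 3: All 38 units go to that agent
Step 4: Total utility = 17 * 38 = 646

646


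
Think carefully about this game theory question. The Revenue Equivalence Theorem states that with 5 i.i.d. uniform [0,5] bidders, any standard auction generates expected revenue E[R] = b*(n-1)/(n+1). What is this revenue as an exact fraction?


Step 1: By Revenue Equivalence, expected revenue = b*(n-1)/(n+1)
Step 2: Substituting n = 5, b = 5
Step 3: Revenue = 5*(5-1)/(5+1) = 5*4/6
Step 4: Revenue = 20/6 = 10/3

10/3


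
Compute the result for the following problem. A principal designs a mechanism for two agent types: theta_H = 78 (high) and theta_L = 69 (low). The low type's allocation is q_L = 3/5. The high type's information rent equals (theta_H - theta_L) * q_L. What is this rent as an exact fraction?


Step 1: theta_H - theta_L = 78 - 69 = 9
Step 2: Information rent = (theta_H - theta_L) * q_L
Step 3: = 9 * 3/5
Step 4: = 27/5

27/5


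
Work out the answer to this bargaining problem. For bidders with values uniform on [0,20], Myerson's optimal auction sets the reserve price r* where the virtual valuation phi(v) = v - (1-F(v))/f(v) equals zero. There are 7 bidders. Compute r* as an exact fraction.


Step 1: For U[0,20], F(v) = v/20 and f(v) = 1/20
Step 2: phi(v) = v - (1 - v/20)/(1/20) = v - (20 - v) = 2v - 20
Step 3: Set phi(r*) = 0: 2r* - 20 = 0
Step 4: r* = 20/2 = 10 (the number of bidders n = 7 does not enter)

10


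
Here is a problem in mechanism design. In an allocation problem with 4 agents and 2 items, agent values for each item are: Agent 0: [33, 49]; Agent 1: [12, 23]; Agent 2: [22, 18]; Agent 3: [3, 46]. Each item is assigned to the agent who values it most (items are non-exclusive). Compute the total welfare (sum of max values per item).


Step 1: For each item, find the maximum value among all agents.
Step 2: Item 0 -> Agent 0 (value 33)
Step 3: Item 1 -> Agent 0 (value 49)
Step 4: Total welfare = 33 + 49 = 82

82


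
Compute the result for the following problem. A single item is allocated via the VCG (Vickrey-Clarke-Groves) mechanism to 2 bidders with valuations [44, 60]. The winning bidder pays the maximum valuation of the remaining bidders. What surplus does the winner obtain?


Step 1: The winner is the agent with the highest value: agent 1 with value 60
Step 2: Values of other agents: [44]
Step 3: VCG payment = max of others' values = 44
Step 4: Surplus = 60 - 44 = 16

16


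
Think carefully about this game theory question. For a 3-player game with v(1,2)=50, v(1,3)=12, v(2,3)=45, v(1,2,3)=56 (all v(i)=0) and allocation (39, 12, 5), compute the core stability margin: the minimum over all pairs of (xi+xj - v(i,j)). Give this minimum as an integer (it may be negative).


Step 1: Slack for coalition (1,2): x1+x2 - v12 = 51 - 50 = 1
Step 2: Slack for coalition (1,3): x1+x3 - v13 = 44 - 12 = 32
Step 3: Slack for coalition (2,3): x2+x3 - v23 = 17 - 45 = -28
Step 4: Minimum slack = min(1, 32, -28) = -28, attained by (2,3); coalition (2,3) can block (slack < 0), so the allocation is not in the core

-28


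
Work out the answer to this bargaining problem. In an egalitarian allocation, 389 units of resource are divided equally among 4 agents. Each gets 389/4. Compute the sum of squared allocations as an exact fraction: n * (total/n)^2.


Step 1: Each agent's share = 389/4
Step 2: Square of each share = (389/4)^2 = 151321/16
Step 3: Sum of squares = 4 * 151321/16 = 151321/4

151321/4


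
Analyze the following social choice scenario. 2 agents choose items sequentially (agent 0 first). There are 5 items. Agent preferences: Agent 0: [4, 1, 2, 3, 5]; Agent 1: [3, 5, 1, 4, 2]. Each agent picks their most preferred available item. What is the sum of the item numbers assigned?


Step 1: Agent 0 picks item 4
Step 2: Agent 1 picks item 3
Step 3: Sum = 4 + 3 = 7

7


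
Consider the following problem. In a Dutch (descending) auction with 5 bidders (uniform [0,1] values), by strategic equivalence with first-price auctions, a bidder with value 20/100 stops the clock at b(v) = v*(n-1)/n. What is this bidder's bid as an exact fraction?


Step 1: Dutch auctions are strategically equivalent to first-price auctions
Step 2: The equilibrium bid is b(v) = v*(n-1)/n
Step 3: b = 1/5 * 4/5
Step 4: b = 4/25

4/25


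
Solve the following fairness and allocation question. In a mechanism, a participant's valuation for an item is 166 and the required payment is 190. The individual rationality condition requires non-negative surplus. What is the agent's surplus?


Step 1: Surplus = value - payment = 166 - 190 = -24
Step 2: IR is violated (surplus < 0)

-24


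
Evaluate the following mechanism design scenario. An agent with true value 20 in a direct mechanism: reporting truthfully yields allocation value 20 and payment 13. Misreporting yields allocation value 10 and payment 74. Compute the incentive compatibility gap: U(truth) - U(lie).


Step 1: U(truth) = value - payment = 20 - 13 = 7
Step 2: U(lie) = allocation - payment = 10 - 74 = -64
Step 3: IC gap = 7 - (-64) = 71

71


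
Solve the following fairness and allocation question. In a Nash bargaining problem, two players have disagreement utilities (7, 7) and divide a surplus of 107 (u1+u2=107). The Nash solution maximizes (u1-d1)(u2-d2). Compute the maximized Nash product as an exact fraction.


Step 1: The Nash solution splits surplus symmetrically above the disagreement point
Step 2: u1 = (total + d1 - d2)/2 = (107 + 7 - 7)/2 = 107/2
Step 3: u2 = (total - d1 + d2)/2 = (107 - 7 + 7)/2 = 107/2
Step 4: Nash product = (107/2 - 7) * (107/2 - 7)
Step 5: = 93/2 * 93/2 = 8649/4

8649/4


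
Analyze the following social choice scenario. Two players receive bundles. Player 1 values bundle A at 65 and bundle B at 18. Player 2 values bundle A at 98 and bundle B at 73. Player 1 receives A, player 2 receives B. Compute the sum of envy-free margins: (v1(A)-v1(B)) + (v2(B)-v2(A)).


Step 1: Player 1's margin = v1(A) - v1(B) = 65 - 18 = 47
Step 2: Player 2's margin = v2(B) - v2(A) = 73 - 98 = -25
Step 3: Total margin = 47 + -25 = 22

22


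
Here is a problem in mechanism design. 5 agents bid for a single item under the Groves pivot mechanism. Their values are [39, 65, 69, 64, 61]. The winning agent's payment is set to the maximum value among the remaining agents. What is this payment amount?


Step 1: The efficient winner is agent 2 with value 69
Step 2: Other agents' values: [39, 65, 64, 61]
Step 3: Pivot payment = max(others) = 65
Step 4: The winner pays 65

65


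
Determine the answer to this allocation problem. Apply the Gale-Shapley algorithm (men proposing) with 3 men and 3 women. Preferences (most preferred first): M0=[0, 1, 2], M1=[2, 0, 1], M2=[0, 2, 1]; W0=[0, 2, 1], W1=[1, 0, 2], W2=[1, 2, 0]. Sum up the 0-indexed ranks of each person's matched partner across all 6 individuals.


Step 1: Run Gale-Shapley (men propose, women hold best offer):
  M0 proposes to W0; she accepts
  M1 proposes to W2; she accepts
  M2 proposes to W0; rejected
  M2 proposes to W2; rejected
  M2 proposes to W1; she accepts
Step 2: Final matching: W0-M0, W1-M2, W2-M1
Step 3: 0-indexed ranks (man's rank of his match, then woman's): 0 + 0 + 2 + 2 + 0 + 0
Step 4: Total rank sum = 4

4


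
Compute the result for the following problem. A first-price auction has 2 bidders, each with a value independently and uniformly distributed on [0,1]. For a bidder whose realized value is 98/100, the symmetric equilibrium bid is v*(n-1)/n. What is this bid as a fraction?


Step 1: The symmetric BNE bidding function is b(v) = v * (n-1) / n
Step 2: Substitute v = 49/50 and n = 2
Step 3: b = 49/50 * 1/2
Step 4: b = 49/100

49/100


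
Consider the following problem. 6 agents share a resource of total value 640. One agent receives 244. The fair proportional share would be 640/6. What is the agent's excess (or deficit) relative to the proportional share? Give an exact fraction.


Step 1: Proportional share = 640/6 = 320/3
Step 2: Agent's actual allocation = 244
Step 3: Excess = 244 - 320/3 = 412/3

412/3


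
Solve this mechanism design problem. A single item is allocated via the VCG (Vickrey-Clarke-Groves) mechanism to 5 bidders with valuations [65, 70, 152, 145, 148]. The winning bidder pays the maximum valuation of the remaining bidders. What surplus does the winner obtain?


Step 1: The winner is the agent with the highest value: agent 2 with value 152
Step 2: Values of other agents: [65, 70, 145, 148]
Step 3: VCG payment = max of others' values = 148
Step 4: Surplus = 152 - 148 = 4

4


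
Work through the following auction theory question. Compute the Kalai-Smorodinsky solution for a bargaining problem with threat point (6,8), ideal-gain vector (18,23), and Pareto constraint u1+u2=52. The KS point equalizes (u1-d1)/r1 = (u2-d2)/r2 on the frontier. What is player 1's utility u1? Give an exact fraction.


Step 1: At the KS point, (u1-d1)/r1 = (u2-d2)/r2 = t and u1+u2 = 52
Step 2: u1 = d1 + r1*t and u2 = d2 + r2*t, so (d1 + r1*t) + (d2 + r2*t) = 52
Step 3: t = (52 - 6 - 8)/(18 + 23) = 38/41
Step 4: u1 = d1 + r1*t = 6 + 18 * 38/41 = 930/41
Step 5: (Check: u2 = d2 + r2*t = 1202/41; u1+u2 = 930/41 + 1202/41 = 52, on the frontier.)

930/41


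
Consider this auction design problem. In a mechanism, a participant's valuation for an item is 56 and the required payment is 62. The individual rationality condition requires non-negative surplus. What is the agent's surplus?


Step 1: Surplus = value - payment = 56 - 62 = -6
Step 2: IR is violated (surplus < 0)

-6


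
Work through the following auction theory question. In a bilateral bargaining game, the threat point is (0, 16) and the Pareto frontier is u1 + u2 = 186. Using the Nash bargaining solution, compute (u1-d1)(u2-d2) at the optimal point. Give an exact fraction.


Step 1: The Nash solution splits surplus symmetrically above the disagreement point
Step 2: u1 = (total + d1 - d2)/2 = (186 + 0 - 16)/2 = 85
Step 3: u2 = (total - d1 + d2)/2 = (186 - 0 + 16)/2 = 101
Step 4: Nash product = (85 - 0) * (101 - 16)
Step 5: = 85 * 85 = 7225

7225


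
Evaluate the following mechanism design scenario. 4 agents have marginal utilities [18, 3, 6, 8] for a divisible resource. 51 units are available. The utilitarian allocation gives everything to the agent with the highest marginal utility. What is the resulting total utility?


Step 1: The marginal utilities are [18, 3, 6, 8]
Step 2: The highest marginal utility is 18
Step 3: All 51 units go to that agent
Step 4: Total utility = 18 * 51 = 918

918


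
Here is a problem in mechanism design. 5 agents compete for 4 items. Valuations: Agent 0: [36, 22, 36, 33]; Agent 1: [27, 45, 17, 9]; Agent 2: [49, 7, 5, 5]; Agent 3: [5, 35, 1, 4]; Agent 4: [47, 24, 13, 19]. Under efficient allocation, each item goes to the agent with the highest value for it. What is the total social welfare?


Step 1: For each item, find the maximum value among all agents.
Step 2: Item 0 -> Agent 2 (value 49)
Step 3: Item 1 -> Agent 1 (value 45)
Step 4: Item 2 -> Agent 0 (value 36)
Step 5: Item 3 -> Agent 0 (value 33)
Step 6: Total welfare = 49 + 45 + 36 + 33 = 163

163


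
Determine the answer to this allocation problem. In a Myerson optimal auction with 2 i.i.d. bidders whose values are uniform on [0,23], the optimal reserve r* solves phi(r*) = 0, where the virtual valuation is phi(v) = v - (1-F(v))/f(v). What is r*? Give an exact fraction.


Step 1: For U[0,23], F(v) = v/23 and f(v) = 1/23
Step 2: phi(v) = v - (1 - v/23)/(1/23) = v - (23 - v) = 2v - 23
Step 3: Set phi(r*) = 0: 2r* - 23 = 0
Step 4: r* = 23/2 (the number of bidders n = 2 does not enter)

23/2


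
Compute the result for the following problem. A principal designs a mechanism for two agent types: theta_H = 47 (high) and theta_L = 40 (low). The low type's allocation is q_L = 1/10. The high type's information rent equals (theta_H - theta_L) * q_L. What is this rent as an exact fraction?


Step 1: theta_H - theta_L = 47 - 40 = 7
Step 2: Information rent = (theta_H - theta_L) * q_L
Step 3: = 7 * 1/10
Step 4: = 7/10

7/10


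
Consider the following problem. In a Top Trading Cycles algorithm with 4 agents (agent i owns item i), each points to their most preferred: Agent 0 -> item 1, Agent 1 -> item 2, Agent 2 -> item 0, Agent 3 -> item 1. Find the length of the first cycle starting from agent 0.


Step 1: Trace the pointer graph from agent 0: 0 -> 1 -> 2 -> 0
Step 2: A cycle is detected when we revisit agent 0
Step 3: The cycle is: 0 -> 1 -> 2 -> 0
Step 4: Cycle length = 3

3


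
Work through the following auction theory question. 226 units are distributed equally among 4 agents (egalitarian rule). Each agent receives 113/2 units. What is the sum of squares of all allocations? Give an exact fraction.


Step 1: Each agent's share = 226/4 = 113/2
Step 2: Square of each share = (113/2)^2 = 12769/4
Step 3: Sum of squares = 4 * 12769/4 = 12769

12769


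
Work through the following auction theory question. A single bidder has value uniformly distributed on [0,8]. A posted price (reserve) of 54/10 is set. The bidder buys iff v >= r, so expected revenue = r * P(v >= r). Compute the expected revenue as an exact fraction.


Step 1: Posted price r = 27/5, value support [0,8]
Step 2: P(v >= r) = (8 - 27/5)/8 = 13/40
Step 3: Expected revenue = r * P(v >= r) = 27/5 * 13/40
Step 4: Revenue = 351/200

351/200


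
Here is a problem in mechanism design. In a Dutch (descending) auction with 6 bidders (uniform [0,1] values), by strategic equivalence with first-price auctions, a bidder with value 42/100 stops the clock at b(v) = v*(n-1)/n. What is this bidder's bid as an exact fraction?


Step 1: Dutch auctions are strategically equivalent to first-price auctions
Step 2: The equilibrium bid is b(v) = v*(n-1)/n
Step 3: b = 21/50 * 5/6
Step 4: b = 7/20

7/20


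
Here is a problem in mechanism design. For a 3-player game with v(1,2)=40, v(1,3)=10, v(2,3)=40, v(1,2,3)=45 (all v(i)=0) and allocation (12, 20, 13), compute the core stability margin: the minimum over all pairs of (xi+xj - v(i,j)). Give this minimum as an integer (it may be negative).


Step 1: Slack for coalition (1,2): x1+x2 - v12 = 32 - 40 = -8
Step 2: Slack for coalition (1,3): x1+x3 - v13 = 25 - 10 = 15
Step 3: Slack for coalition (2,3): x2+x3 - v23 = 33 - 40 = -7
Step 4: Minimum slack = min(-8, 15, -7) = -8, attained by (1,2); coalition (1,2) can block (slack < 0), so the allocation is not in the core

-8


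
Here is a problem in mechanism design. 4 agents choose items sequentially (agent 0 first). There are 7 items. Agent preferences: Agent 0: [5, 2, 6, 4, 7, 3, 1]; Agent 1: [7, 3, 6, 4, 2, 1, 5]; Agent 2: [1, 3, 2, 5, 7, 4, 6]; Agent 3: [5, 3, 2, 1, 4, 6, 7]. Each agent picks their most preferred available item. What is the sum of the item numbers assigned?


Step 1: Agent 0 picks item 5
Step 2: Agent 1 picks item 7
Step 3: Agent 2 picks item 1
Step 4: Agent 3 picks item 3
Step 5: Sum = 5 + 7 + 1 + 3 = 16

16


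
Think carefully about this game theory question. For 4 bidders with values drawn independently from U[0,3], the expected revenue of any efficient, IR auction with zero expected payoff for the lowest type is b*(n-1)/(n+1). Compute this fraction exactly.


Step 1: By Revenue Equivalence, expected revenue = b*(n-1)/(n+1)
Step 2: Substituting n = 4, b = 3
Step 3: Revenue = 3*(4-1)/(4+1) = 3*3/5
Step 4: Revenue = 9/5

9/5


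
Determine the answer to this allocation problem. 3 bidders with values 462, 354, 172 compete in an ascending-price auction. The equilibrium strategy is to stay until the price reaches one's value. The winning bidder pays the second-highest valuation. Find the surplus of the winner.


Step 1: Identify the highest value: 462
Step 2: Identify the second-highest value: 354
Step 3: The final price = second-highest value = 354
Step 4: Surplus = 462 - 354 = 108

108


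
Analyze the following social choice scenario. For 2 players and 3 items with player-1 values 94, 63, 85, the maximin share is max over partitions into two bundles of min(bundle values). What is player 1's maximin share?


Step 1: Item values = 94, 63, 85
Step 2: Enumerate all 2-bundle partitions and take the smaller bundle:
  Partition 1: {94} vs {63,85} -> bundles 94, 148; min = 94
  Partition 2: {63} vs {94,85} -> bundles 63, 179; min = 63
  Partition 3: {85} vs {94,63} -> bundles 85, 157; min = 85
Step 3: MMS = max(94, 63, 85) = 94

94


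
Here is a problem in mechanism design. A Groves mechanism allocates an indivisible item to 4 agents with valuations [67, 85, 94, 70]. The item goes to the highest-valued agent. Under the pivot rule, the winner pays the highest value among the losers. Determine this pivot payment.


Step 1: The efficient winner is agent 2 with value 94
Step 2: Other agents' values: [67, 85, 70]
Step 3: Pivot payment = max(others) = 85
Step 4: The winner pays 85

85


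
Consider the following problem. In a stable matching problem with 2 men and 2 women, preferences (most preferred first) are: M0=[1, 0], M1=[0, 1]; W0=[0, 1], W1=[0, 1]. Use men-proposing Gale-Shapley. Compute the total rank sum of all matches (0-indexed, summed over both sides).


Step 1: Run Gale-Shapley (men propose, women hold best offer):
  M0 proposes to W1; she accepts
  M1 proposes to W0; she accepts
Step 2: Final matching: W0-M1, W1-M0
Step 3: 0-indexed ranks (man's rank of his match, then woman's): 0 + 1 + 0 + 0
Step 4: Total rank sum = 1

1


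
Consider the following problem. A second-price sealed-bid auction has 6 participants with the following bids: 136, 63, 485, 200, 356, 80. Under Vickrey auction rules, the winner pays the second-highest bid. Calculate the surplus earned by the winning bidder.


Step 1: Sort bids in descending order: 485, 356, 200, 136, 80, 63
Step 2: The winning bid is the highest: 485
Step 3: The payment equals the second-highest bid: 356
Step 4: Surplus = winner's bid - payment = 485 - 356 = 129

129


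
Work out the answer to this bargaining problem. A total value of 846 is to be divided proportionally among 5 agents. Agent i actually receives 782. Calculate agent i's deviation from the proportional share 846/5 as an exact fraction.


Step 1: Proportional share = 846/5
Step 2: Agent's actual allocation = 782
Step 3: Excess = 782 - 846/5 = 3064/5

3064/5


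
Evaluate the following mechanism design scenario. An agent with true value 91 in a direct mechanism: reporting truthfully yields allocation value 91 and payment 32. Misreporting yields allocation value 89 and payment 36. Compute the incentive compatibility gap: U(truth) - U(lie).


Step 1: U(truth) = value - payment = 91 - 32 = 59
Step 2: U(lie) = allocation - payment = 89 - 36 = 53
Step 3: IC gap = 59 - 53 = 6

6


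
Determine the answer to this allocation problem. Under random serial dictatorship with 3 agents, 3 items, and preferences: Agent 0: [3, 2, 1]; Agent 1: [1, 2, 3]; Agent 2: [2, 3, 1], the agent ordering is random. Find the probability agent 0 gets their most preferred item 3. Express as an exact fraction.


Step 1: Agent 0 wants item 3
Step 2: There are 6 possible orderings of agents
Step 3: In 6 orderings, agent 0 gets item 3
Step 4: Probability = 6/6 = 1

1


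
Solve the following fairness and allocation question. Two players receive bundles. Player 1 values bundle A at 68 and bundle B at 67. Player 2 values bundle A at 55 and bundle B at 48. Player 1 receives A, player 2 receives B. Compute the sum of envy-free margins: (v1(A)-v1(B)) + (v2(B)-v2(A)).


Step 1: Player 1's margin = v1(A) - v1(B) = 68 - 67 = 1
Step 2: Player 2's margin = v2(B) - v2(A) = 48 - 55 = -7
Step 3: Total margin = 1 + -7 = -6

-6


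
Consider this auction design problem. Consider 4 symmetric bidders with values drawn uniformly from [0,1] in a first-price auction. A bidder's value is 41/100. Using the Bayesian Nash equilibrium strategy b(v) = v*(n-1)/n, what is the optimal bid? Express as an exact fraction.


Step 1: The symmetric BNE bidding function is b(v) = v * (n-1) / n
Step 2: Substitute v = 41/100 and n = 4
Step 3: b = 41/100 * 3/4
Step 4: b = 123/400

123/400


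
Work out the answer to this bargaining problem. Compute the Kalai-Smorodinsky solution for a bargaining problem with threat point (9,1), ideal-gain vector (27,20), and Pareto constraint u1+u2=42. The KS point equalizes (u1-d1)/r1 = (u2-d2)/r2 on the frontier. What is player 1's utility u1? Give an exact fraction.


Step 1: At the KS point, (u1-d1)/r1 = (u2-d2)/r2 = t and u1+u2 = 42
Step 2: u1 = d1 + r1*t and u2 = d2 + r2*t, so (d1 + r1*t) + (d2 + r2*t) = 42
Step 3: t = (42 - 9 - 1)/(27 + 20) = 32/47
Step 4: u1 = d1 + r1*t = 9 + 27 * 32/47 = 1287/47
Step 5: (Check: u2 = d2 + r2*t = 687/47; u1+u2 = 1287/47 + 687/47 = 42, on the frontier.)

1287/47


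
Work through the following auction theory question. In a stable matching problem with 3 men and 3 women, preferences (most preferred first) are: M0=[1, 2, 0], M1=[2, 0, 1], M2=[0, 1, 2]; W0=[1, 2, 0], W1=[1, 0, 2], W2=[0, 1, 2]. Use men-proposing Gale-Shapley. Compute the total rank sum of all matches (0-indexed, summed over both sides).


Step 1: Run Gale-Shapley (men propose, women hold best offer):
  M0 proposes to W1; she accepts
  M1 proposes to W2; she accepts
  M2 proposes to W0; she accepts
Step 2: Final matching: W0-M2, W1-M0, W2-M1
Step 3: 0-indexed ranks (man's rank of his match, then woman's): 0 + 1 + 0 + 1 + 0 + 1
Step 4: Total rank sum = 3

3


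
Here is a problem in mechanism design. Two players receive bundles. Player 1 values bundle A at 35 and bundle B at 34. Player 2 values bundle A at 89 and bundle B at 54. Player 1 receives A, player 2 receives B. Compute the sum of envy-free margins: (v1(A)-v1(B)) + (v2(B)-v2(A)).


Step 1: Player 1's margin = v1(A) - v1(B) = 35 - 34 = 1
Step 2: Player 2's margin = v2(B) - v2(A) = 54 - 89 = -35
Step 3: Total margin = 1 + -35 = -34

-34


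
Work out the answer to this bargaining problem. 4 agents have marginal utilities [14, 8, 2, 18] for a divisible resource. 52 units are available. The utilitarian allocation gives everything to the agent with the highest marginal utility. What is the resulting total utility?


Step 1: The marginal utilities are [14, 8, 2, 18]
Step 2: The highest marginal utility is 18
Step 3: All 52 units go to that agent
Step 4: Total utility = 18 * 52 = 936

936


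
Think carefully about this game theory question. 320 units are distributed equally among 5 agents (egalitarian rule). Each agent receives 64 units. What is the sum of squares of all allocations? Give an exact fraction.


Step 1: Each agent's share = 320/5 = 64
Step 2: Square of each share = (64)^2 = 4096
Step 3: Sum of squares = 5 * 4096 = 20480

20480


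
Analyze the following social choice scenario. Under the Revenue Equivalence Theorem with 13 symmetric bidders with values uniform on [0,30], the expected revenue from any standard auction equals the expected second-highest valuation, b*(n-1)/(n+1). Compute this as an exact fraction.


Step 1: By Revenue Equivalence, expected revenue = b*(n-1)/(n+1)
Step 2: Substituting n = 13, b = 30
Step 3: Revenue = 30*(13-1)/(13+1) = 30*12/14
Step 4: Revenue = 360/14 = 180/7

180/7


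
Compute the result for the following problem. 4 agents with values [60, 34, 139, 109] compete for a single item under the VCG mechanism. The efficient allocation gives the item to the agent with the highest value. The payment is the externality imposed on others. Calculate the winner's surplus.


Step 1: The winner is the agent with the highest value: agent 2 with value 139
Step 2: Values of other agents: [60, 34, 109]
Step 3: VCG payment = max of others' values = 109
Step 4: Surplus = 139 - 109 = 30

30


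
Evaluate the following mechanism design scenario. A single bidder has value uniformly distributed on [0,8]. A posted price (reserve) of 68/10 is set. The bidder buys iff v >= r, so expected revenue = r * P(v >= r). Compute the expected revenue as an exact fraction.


Step 1: Posted price r = 34/5, value support [0,8]
Step 2: P(v >= r) = (8 - 34/5)/8 = 3/20
Step 3: Expected revenue = r * P(v >= r) = 34/5 * 3/20
Step 4: Revenue = 51/50

51/50


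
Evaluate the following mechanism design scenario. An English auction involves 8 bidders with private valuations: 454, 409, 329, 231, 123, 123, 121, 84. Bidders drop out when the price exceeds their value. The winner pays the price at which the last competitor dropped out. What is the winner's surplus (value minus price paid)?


Step 1: Identify the highest value: 454
Step 2: Identify the second-highest value: 409
Step 3: The final price = second-highest value = 409
Step 4: Surplus = 454 - 409 = 45

45


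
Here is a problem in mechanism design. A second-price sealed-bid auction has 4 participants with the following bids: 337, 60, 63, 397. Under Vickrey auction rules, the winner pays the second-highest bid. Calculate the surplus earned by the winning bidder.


Step 1: Sort bids in descending order: 397, 337, 63, 60
Step 2: The winning bid is the highest: 397
Step 3: The payment equals the second-highest bid: 337
Step 4: Surplus = winner's bid - payment = 397 - 337 = 60

60


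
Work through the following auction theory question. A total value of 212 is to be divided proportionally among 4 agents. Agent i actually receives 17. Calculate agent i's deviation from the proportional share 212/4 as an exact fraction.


Step 1: Proportional share = 212/4 = 53
Step 2: Agent's actual allocation = 17
Step 3: Excess = 17 - 53 = -36

-36


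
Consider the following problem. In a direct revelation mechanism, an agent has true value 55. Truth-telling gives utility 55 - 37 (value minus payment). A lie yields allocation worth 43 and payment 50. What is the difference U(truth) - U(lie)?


Step 1: U(truth) = value - payment = 55 - 37 = 18
Step 2: U(lie) = allocation - payment = 43 - 50 = -7
Step 3: IC gap = 18 - (-7) = 25

25


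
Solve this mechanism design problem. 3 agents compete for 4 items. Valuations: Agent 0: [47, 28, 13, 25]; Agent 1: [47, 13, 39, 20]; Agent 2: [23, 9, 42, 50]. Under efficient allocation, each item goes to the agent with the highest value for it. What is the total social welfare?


Step 1: For each item, find the maximum value among all agents.
Step 2: Item 0 -> Agent 0 (value 47)
Step 3: Item 1 -> Agent 0 (value 28)
Step 4: Item 2 -> Agent 2 (value 42)
Step 5: Item 3 -> Agent 2 (value 50)
Step 6: Total welfare = 47 + 28 + 42 + 50 = 167

167


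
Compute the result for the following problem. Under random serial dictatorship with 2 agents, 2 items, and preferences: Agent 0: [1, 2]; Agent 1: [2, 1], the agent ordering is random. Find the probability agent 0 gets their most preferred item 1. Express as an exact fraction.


Step 1: Agent 0 wants item 1
Step 2: There are 2 possible orderings of agents
Step 3: In 2 orderings, agent 0 gets item 1
Step 4: Probability = 2/2 = 1

1
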